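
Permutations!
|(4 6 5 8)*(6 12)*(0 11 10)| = 15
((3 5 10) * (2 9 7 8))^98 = (2 7)(3 10 5)(8 9) = [0, 1, 7, 10, 4, 3, 6, 2, 9, 8, 5]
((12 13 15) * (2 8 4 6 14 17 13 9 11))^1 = (2 8 4 6 14 17 13 15 12 9 11) = [0, 1, 8, 3, 6, 5, 14, 7, 4, 11, 10, 2, 9, 15, 17, 12, 16, 13]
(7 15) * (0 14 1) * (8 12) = (0 14 1)(7 15)(8 12) = [14, 0, 2, 3, 4, 5, 6, 15, 12, 9, 10, 11, 8, 13, 1, 7]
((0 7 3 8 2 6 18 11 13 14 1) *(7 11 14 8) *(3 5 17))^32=(0 6 11 18 13 14 8 1 2)=[6, 2, 0, 3, 4, 5, 11, 7, 1, 9, 10, 18, 12, 14, 8, 15, 16, 17, 13]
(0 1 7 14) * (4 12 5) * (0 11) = (0 1 7 14 11)(4 12 5) = [1, 7, 2, 3, 12, 4, 6, 14, 8, 9, 10, 0, 5, 13, 11]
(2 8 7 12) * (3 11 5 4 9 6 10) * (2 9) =(2 8 7 12 9 6 10 3 11 5 4) =[0, 1, 8, 11, 2, 4, 10, 12, 7, 6, 3, 5, 9]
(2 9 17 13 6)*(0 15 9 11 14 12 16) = [15, 1, 11, 3, 4, 5, 2, 7, 8, 17, 10, 14, 16, 6, 12, 9, 0, 13] = (0 15 9 17 13 6 2 11 14 12 16)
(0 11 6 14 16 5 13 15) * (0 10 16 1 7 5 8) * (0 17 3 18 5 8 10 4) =(0 11 6 14 1 7 8 17 3 18 5 13 15 4)(10 16) =[11, 7, 2, 18, 0, 13, 14, 8, 17, 9, 16, 6, 12, 15, 1, 4, 10, 3, 5]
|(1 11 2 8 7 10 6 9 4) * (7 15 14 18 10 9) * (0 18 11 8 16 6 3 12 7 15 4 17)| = 24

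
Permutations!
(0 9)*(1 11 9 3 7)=[3, 11, 2, 7, 4, 5, 6, 1, 8, 0, 10, 9]=(0 3 7 1 11 9)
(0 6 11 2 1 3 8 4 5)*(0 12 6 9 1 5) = (0 9 1 3 8 4)(2 5 12 6 11) = [9, 3, 5, 8, 0, 12, 11, 7, 4, 1, 10, 2, 6]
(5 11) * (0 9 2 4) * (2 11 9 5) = (0 5 9 11 2 4) = [5, 1, 4, 3, 0, 9, 6, 7, 8, 11, 10, 2]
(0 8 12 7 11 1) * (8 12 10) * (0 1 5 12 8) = (0 8 10)(5 12 7 11) = [8, 1, 2, 3, 4, 12, 6, 11, 10, 9, 0, 5, 7]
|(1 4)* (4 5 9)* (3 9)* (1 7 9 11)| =12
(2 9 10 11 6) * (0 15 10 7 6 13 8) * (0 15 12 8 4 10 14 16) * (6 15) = (0 12 8 6 2 9 7 15 14 16)(4 10 11 13) = [12, 1, 9, 3, 10, 5, 2, 15, 6, 7, 11, 13, 8, 4, 16, 14, 0]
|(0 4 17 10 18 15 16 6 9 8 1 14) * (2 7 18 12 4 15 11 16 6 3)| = 84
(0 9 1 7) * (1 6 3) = (0 9 6 3 1 7) = [9, 7, 2, 1, 4, 5, 3, 0, 8, 6]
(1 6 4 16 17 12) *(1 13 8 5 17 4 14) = (1 6 14)(4 16)(5 17 12 13 8) = [0, 6, 2, 3, 16, 17, 14, 7, 5, 9, 10, 11, 13, 8, 1, 15, 4, 12]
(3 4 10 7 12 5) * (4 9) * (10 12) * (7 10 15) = (3 9 4 12 5)(7 15) = [0, 1, 2, 9, 12, 3, 6, 15, 8, 4, 10, 11, 5, 13, 14, 7]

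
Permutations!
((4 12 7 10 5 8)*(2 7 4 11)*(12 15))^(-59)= (2 7 10 5 8 11)(4 15 12)= [0, 1, 7, 3, 15, 8, 6, 10, 11, 9, 5, 2, 4, 13, 14, 12]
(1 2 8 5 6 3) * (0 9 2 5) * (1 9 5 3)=(0 5 6 1 3 9 2 8)=[5, 3, 8, 9, 4, 6, 1, 7, 0, 2]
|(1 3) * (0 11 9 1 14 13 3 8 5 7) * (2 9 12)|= 9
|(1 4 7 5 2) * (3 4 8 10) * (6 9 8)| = 10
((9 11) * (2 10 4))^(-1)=(2 4 10)(9 11)=[0, 1, 4, 3, 10, 5, 6, 7, 8, 11, 2, 9]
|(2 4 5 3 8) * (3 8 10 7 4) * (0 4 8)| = |(0 4 5)(2 3 10 7 8)| = 15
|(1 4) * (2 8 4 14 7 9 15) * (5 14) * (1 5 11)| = |(1 11)(2 8 4 5 14 7 9 15)| = 8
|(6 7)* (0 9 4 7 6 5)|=|(0 9 4 7 5)|=5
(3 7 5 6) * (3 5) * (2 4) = (2 4)(3 7)(5 6) = [0, 1, 4, 7, 2, 6, 5, 3]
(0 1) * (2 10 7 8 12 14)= (0 1)(2 10 7 8 12 14)= [1, 0, 10, 3, 4, 5, 6, 8, 12, 9, 7, 11, 14, 13, 2]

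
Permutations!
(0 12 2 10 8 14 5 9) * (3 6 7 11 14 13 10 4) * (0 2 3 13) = (0 12 3 6 7 11 14 5 9 2 4 13 10 8) = [12, 1, 4, 6, 13, 9, 7, 11, 0, 2, 8, 14, 3, 10, 5]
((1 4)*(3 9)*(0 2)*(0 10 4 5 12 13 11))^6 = (0 12 4)(1 2 13)(5 10 11) = [12, 2, 13, 3, 0, 10, 6, 7, 8, 9, 11, 5, 4, 1]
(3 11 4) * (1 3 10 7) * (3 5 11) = (1 5 11 4 10 7) = [0, 5, 2, 3, 10, 11, 6, 1, 8, 9, 7, 4]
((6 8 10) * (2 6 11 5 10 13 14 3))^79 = (2 6 8 13 14 3)(5 10 11) = [0, 1, 6, 2, 4, 10, 8, 7, 13, 9, 11, 5, 12, 14, 3]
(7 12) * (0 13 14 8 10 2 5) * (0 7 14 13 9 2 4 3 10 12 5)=(0 9 2)(3 10 4)(5 7)(8 12 14)=[9, 1, 0, 10, 3, 7, 6, 5, 12, 2, 4, 11, 14, 13, 8]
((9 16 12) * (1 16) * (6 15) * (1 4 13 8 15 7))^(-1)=(1 7 6 15 8 13 4 9 12 16)=[0, 7, 2, 3, 9, 5, 15, 6, 13, 12, 10, 11, 16, 4, 14, 8, 1]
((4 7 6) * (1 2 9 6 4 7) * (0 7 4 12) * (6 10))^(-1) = [12, 4, 1, 3, 6, 5, 10, 0, 8, 2, 9, 11, 7] = (0 12 7)(1 4 6 10 9 2)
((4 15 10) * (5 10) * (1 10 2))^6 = [0, 1, 2, 3, 4, 5, 6, 7, 8, 9, 10, 11, 12, 13, 14, 15] = (15)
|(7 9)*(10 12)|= |(7 9)(10 12)|= 2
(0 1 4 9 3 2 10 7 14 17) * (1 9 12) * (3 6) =[9, 4, 10, 2, 12, 5, 3, 14, 8, 6, 7, 11, 1, 13, 17, 15, 16, 0] =(0 9 6 3 2 10 7 14 17)(1 4 12)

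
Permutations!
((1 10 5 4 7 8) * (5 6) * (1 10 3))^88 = (4 6 8)(5 10 7) = [0, 1, 2, 3, 6, 10, 8, 5, 4, 9, 7]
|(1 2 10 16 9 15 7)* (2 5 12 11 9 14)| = |(1 5 12 11 9 15 7)(2 10 16 14)| = 28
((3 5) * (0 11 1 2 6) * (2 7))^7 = [11, 7, 6, 5, 4, 3, 0, 2, 8, 9, 10, 1] = (0 11 1 7 2 6)(3 5)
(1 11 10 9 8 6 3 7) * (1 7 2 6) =(1 11 10 9 8)(2 6 3) =[0, 11, 6, 2, 4, 5, 3, 7, 1, 8, 9, 10]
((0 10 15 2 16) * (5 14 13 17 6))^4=[16, 1, 15, 3, 4, 6, 17, 7, 8, 9, 0, 11, 12, 14, 5, 10, 2, 13]=(0 16 2 15 10)(5 6 17 13 14)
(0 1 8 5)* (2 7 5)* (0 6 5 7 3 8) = (0 1)(2 3 8)(5 6) = [1, 0, 3, 8, 4, 6, 5, 7, 2]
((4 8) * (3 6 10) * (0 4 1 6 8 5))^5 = [5, 1, 2, 3, 0, 4, 6, 7, 8, 9, 10] = (10)(0 5 4)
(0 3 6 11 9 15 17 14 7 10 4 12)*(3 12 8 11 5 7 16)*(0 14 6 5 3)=(0 12 14 16)(3 5 7 10 4 8 11 9 15 17 6)=[12, 1, 2, 5, 8, 7, 3, 10, 11, 15, 4, 9, 14, 13, 16, 17, 0, 6]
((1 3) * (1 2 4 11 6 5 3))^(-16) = [0, 1, 11, 4, 6, 2, 3, 7, 8, 9, 10, 5] = (2 11 5)(3 4 6)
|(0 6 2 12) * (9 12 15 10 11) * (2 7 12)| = 20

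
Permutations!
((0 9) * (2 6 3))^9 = (0 9) = [9, 1, 2, 3, 4, 5, 6, 7, 8, 0]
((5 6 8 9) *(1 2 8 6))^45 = [0, 1, 2, 3, 4, 5, 6, 7, 8, 9] = (9)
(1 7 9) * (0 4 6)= [4, 7, 2, 3, 6, 5, 0, 9, 8, 1]= (0 4 6)(1 7 9)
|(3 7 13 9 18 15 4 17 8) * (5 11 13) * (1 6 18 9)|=|(1 6 18 15 4 17 8 3 7 5 11 13)|=12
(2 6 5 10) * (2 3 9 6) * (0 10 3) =(0 10)(3 9 6 5) =[10, 1, 2, 9, 4, 3, 5, 7, 8, 6, 0]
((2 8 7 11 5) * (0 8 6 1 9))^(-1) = (0 9 1 6 2 5 11 7 8) = [9, 6, 5, 3, 4, 11, 2, 8, 0, 1, 10, 7]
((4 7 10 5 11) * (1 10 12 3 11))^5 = (12)(1 5 10) = [0, 5, 2, 3, 4, 10, 6, 7, 8, 9, 1, 11, 12]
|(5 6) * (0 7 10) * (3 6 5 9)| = 3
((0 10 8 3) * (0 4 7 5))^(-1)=(0 5 7 4 3 8 10)=[5, 1, 2, 8, 3, 7, 6, 4, 10, 9, 0]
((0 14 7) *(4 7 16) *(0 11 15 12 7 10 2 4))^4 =(0 14 16)(2 4 10) =[14, 1, 4, 3, 10, 5, 6, 7, 8, 9, 2, 11, 12, 13, 16, 15, 0]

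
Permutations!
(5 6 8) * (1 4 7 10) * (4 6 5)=(1 6 8 4 7 10)=[0, 6, 2, 3, 7, 5, 8, 10, 4, 9, 1]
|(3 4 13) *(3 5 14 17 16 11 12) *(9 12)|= 10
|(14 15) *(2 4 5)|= 6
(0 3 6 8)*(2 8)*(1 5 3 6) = (0 6 2 8)(1 5 3) = [6, 5, 8, 1, 4, 3, 2, 7, 0]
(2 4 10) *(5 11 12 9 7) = [0, 1, 4, 3, 10, 11, 6, 5, 8, 7, 2, 12, 9] = (2 4 10)(5 11 12 9 7)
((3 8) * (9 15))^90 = (15) = [0, 1, 2, 3, 4, 5, 6, 7, 8, 9, 10, 11, 12, 13, 14, 15]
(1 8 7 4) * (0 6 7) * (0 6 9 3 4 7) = [9, 8, 2, 4, 1, 5, 0, 7, 6, 3] = (0 9 3 4 1 8 6)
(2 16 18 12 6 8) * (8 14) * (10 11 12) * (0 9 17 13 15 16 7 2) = (0 9 17 13 15 16 18 10 11 12 6 14 8)(2 7) = [9, 1, 7, 3, 4, 5, 14, 2, 0, 17, 11, 12, 6, 15, 8, 16, 18, 13, 10]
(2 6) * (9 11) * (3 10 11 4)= (2 6)(3 10 11 9 4)= [0, 1, 6, 10, 3, 5, 2, 7, 8, 4, 11, 9]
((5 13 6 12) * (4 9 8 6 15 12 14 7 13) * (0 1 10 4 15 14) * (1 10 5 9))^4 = (0 5 8 4 12)(1 9 10 15 6)(7 13 14) = [5, 9, 2, 3, 12, 8, 1, 13, 4, 10, 15, 11, 0, 14, 7, 6]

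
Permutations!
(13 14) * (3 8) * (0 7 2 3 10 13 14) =(14)(0 7 2 3 8 10 13) =[7, 1, 3, 8, 4, 5, 6, 2, 10, 9, 13, 11, 12, 0, 14]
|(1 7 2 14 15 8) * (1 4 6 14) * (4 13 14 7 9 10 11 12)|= |(1 9 10 11 12 4 6 7 2)(8 13 14 15)|= 36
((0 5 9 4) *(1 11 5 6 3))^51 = (0 1 9 6 11 4 3 5) = [1, 9, 2, 5, 3, 0, 11, 7, 8, 6, 10, 4]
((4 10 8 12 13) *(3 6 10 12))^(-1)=(3 8 10 6)(4 13 12)=[0, 1, 2, 8, 13, 5, 3, 7, 10, 9, 6, 11, 4, 12]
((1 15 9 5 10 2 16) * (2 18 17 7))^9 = (1 16 2 7 17 18 10 5 9 15) = [0, 16, 7, 3, 4, 9, 6, 17, 8, 15, 5, 11, 12, 13, 14, 1, 2, 18, 10]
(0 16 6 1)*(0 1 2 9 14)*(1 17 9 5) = (0 16 6 2 5 1 17 9 14) = [16, 17, 5, 3, 4, 1, 2, 7, 8, 14, 10, 11, 12, 13, 0, 15, 6, 9]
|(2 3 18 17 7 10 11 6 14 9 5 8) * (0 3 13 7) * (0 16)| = |(0 3 18 17 16)(2 13 7 10 11 6 14 9 5 8)| = 10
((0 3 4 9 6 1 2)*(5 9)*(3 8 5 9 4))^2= [5, 0, 8, 3, 6, 9, 2, 7, 4, 1]= (0 5 9 1)(2 8 4 6)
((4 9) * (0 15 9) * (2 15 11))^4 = (0 9 2)(4 15 11) = [9, 1, 0, 3, 15, 5, 6, 7, 8, 2, 10, 4, 12, 13, 14, 11]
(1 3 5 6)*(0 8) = [8, 3, 2, 5, 4, 6, 1, 7, 0] = (0 8)(1 3 5 6)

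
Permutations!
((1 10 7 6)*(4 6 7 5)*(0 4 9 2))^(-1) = (0 2 9 5 10 1 6 4) = [2, 6, 9, 3, 0, 10, 4, 7, 8, 5, 1]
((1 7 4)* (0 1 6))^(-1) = (0 6 4 7 1) = [6, 0, 2, 3, 7, 5, 4, 1]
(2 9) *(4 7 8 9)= [0, 1, 4, 3, 7, 5, 6, 8, 9, 2]= (2 4 7 8 9)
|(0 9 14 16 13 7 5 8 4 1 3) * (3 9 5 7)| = |(0 5 8 4 1 9 14 16 13 3)| = 10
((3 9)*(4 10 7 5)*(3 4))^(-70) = [0, 1, 2, 4, 7, 9, 6, 3, 8, 10, 5] = (3 4 7)(5 9 10)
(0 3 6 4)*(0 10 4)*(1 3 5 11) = (0 5 11 1 3 6)(4 10) = [5, 3, 2, 6, 10, 11, 0, 7, 8, 9, 4, 1]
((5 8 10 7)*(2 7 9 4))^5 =(2 9 8 7 4 10 5) =[0, 1, 9, 3, 10, 2, 6, 4, 7, 8, 5]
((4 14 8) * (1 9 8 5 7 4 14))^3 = (1 14 4 8 7 9 5) = [0, 14, 2, 3, 8, 1, 6, 9, 7, 5, 10, 11, 12, 13, 4]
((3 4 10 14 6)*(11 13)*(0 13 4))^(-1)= (0 3 6 14 10 4 11 13)= [3, 1, 2, 6, 11, 5, 14, 7, 8, 9, 4, 13, 12, 0, 10]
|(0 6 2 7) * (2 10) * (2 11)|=6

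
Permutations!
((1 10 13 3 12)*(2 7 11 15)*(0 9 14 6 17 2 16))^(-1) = (0 16 15 11 7 2 17 6 14 9)(1 12 3 13 10) = [16, 12, 17, 13, 4, 5, 14, 2, 8, 0, 1, 7, 3, 10, 9, 11, 15, 6]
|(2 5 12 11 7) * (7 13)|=|(2 5 12 11 13 7)|=6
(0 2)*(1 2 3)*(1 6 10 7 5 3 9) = (0 9 1 2)(3 6 10 7 5) = [9, 2, 0, 6, 4, 3, 10, 5, 8, 1, 7]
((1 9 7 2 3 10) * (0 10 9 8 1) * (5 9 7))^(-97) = [10, 8, 7, 2, 4, 9, 6, 3, 1, 5, 0] = (0 10)(1 8)(2 7 3)(5 9)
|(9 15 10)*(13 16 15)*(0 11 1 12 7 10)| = 10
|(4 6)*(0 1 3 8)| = 4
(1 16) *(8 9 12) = (1 16)(8 9 12) = [0, 16, 2, 3, 4, 5, 6, 7, 9, 12, 10, 11, 8, 13, 14, 15, 1]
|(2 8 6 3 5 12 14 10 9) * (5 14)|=|(2 8 6 3 14 10 9)(5 12)|=14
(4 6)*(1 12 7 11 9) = (1 12 7 11 9)(4 6) = [0, 12, 2, 3, 6, 5, 4, 11, 8, 1, 10, 9, 7]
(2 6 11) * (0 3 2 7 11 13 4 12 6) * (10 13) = (0 3 2)(4 12 6 10 13)(7 11) = [3, 1, 0, 2, 12, 5, 10, 11, 8, 9, 13, 7, 6, 4]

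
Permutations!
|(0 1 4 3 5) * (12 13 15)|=15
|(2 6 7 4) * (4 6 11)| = 6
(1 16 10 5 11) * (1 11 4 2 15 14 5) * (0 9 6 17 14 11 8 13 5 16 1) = (0 9 6 17 14 16 10)(2 15 11 8 13 5 4) = [9, 1, 15, 3, 2, 4, 17, 7, 13, 6, 0, 8, 12, 5, 16, 11, 10, 14]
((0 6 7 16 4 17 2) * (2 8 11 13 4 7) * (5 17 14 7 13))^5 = (0 2 6)(5 17 8 11) = [2, 1, 6, 3, 4, 17, 0, 7, 11, 9, 10, 5, 12, 13, 14, 15, 16, 8]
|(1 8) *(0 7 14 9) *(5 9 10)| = 6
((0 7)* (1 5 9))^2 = (1 9 5) = [0, 9, 2, 3, 4, 1, 6, 7, 8, 5]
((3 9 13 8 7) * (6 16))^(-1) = (3 7 8 13 9)(6 16) = [0, 1, 2, 7, 4, 5, 16, 8, 13, 3, 10, 11, 12, 9, 14, 15, 6]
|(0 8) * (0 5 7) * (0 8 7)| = |(0 7 8 5)| = 4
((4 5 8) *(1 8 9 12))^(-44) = (1 9 4)(5 8 12) = [0, 9, 2, 3, 1, 8, 6, 7, 12, 4, 10, 11, 5]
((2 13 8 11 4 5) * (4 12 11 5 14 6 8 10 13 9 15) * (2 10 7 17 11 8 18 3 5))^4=[0, 1, 14, 7, 3, 17, 10, 8, 4, 6, 11, 9, 15, 12, 5, 18, 16, 2, 13]=(2 14 5 17)(3 7 8 4)(6 10 11 9)(12 15 18 13)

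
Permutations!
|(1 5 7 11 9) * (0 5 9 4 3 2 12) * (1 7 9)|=|(0 5 9 7 11 4 3 2 12)|=9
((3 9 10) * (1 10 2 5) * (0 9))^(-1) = [3, 5, 9, 10, 4, 2, 6, 7, 8, 0, 1] = (0 3 10 1 5 2 9)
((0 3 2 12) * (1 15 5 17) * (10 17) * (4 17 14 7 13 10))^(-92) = [0, 4, 2, 3, 15, 1, 6, 7, 8, 9, 10, 11, 12, 13, 14, 17, 16, 5] = (1 4 15 17 5)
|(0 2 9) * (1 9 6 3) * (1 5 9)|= |(0 2 6 3 5 9)|= 6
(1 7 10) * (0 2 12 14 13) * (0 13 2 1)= (0 1 7 10)(2 12 14)= [1, 7, 12, 3, 4, 5, 6, 10, 8, 9, 0, 11, 14, 13, 2]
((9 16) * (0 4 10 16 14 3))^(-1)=(0 3 14 9 16 10 4)=[3, 1, 2, 14, 0, 5, 6, 7, 8, 16, 4, 11, 12, 13, 9, 15, 10]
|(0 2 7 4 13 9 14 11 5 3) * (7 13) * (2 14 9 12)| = |(0 14 11 5 3)(2 13 12)(4 7)| = 30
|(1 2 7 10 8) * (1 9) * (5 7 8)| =12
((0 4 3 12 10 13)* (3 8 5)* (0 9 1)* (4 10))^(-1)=(0 1 9 13 10)(3 5 8 4 12)=[1, 9, 2, 5, 12, 8, 6, 7, 4, 13, 0, 11, 3, 10]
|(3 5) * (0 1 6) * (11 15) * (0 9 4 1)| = |(1 6 9 4)(3 5)(11 15)| = 4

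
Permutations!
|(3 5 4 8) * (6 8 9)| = 6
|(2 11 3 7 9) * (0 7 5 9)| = |(0 7)(2 11 3 5 9)| = 10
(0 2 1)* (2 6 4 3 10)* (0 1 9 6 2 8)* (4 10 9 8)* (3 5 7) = (0 2 8)(3 9 6 10 4 5 7) = [2, 1, 8, 9, 5, 7, 10, 3, 0, 6, 4]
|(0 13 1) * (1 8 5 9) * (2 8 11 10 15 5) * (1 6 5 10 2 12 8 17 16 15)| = |(0 13 11 2 17 16 15 10 1)(5 9 6)(8 12)| = 18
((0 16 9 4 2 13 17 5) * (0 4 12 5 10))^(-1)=(0 10 17 13 2 4 5 12 9 16)=[10, 1, 4, 3, 5, 12, 6, 7, 8, 16, 17, 11, 9, 2, 14, 15, 0, 13]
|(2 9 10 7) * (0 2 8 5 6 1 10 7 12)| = |(0 2 9 7 8 5 6 1 10 12)| = 10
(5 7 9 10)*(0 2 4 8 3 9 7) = (0 2 4 8 3 9 10 5) = [2, 1, 4, 9, 8, 0, 6, 7, 3, 10, 5]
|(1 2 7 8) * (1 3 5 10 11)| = |(1 2 7 8 3 5 10 11)| = 8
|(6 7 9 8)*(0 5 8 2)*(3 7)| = 8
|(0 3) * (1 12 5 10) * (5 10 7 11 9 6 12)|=|(0 3)(1 5 7 11 9 6 12 10)|=8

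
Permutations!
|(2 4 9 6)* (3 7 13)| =12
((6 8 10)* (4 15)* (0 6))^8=(15)=[0, 1, 2, 3, 4, 5, 6, 7, 8, 9, 10, 11, 12, 13, 14, 15]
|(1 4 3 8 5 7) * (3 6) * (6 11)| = |(1 4 11 6 3 8 5 7)| = 8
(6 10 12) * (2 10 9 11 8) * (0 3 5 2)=(0 3 5 2 10 12 6 9 11 8)=[3, 1, 10, 5, 4, 2, 9, 7, 0, 11, 12, 8, 6]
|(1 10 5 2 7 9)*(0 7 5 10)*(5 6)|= |(10)(0 7 9 1)(2 6 5)|= 12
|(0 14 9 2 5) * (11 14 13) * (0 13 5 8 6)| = |(0 5 13 11 14 9 2 8 6)| = 9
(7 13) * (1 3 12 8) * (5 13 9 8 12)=(1 3 5 13 7 9 8)=[0, 3, 2, 5, 4, 13, 6, 9, 1, 8, 10, 11, 12, 7]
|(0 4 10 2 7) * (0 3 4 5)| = |(0 5)(2 7 3 4 10)| = 10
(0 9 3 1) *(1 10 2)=(0 9 3 10 2 1)=[9, 0, 1, 10, 4, 5, 6, 7, 8, 3, 2]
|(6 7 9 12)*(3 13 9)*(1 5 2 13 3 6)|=|(1 5 2 13 9 12)(6 7)|=6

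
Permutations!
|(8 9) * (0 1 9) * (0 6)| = 5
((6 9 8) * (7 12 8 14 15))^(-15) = [0, 1, 2, 3, 4, 5, 8, 15, 12, 6, 10, 11, 7, 13, 9, 14] = (6 8 12 7 15 14 9)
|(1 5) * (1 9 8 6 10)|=|(1 5 9 8 6 10)|=6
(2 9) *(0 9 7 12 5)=[9, 1, 7, 3, 4, 0, 6, 12, 8, 2, 10, 11, 5]=(0 9 2 7 12 5)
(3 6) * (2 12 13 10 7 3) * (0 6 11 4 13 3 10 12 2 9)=(0 6 9)(3 11 4 13 12)(7 10)=[6, 1, 2, 11, 13, 5, 9, 10, 8, 0, 7, 4, 3, 12]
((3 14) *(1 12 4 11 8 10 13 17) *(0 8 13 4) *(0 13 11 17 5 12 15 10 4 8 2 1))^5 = [8, 17, 4, 14, 15, 13, 6, 7, 1, 9, 2, 11, 5, 12, 3, 0, 16, 10] = (0 8 1 17 10 2 4 15)(3 14)(5 13 12)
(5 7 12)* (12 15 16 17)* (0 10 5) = [10, 1, 2, 3, 4, 7, 6, 15, 8, 9, 5, 11, 0, 13, 14, 16, 17, 12] = (0 10 5 7 15 16 17 12)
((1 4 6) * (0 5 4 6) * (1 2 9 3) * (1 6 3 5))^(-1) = [4, 0, 6, 1, 5, 9, 3, 7, 8, 2] = (0 4 5 9 2 6 3 1)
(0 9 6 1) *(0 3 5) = (0 9 6 1 3 5) = [9, 3, 2, 5, 4, 0, 1, 7, 8, 6]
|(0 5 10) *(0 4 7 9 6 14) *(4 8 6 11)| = |(0 5 10 8 6 14)(4 7 9 11)| = 12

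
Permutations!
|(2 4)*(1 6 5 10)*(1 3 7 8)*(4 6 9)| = 10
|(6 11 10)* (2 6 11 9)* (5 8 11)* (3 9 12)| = |(2 6 12 3 9)(5 8 11 10)| = 20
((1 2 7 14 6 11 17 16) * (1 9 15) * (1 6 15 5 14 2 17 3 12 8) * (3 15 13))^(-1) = (1 8 12 3 13 14 5 9 16 17)(2 7)(6 15 11) = [0, 8, 7, 13, 4, 9, 15, 2, 12, 16, 10, 6, 3, 14, 5, 11, 17, 1]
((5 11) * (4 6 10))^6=(11)=[0, 1, 2, 3, 4, 5, 6, 7, 8, 9, 10, 11]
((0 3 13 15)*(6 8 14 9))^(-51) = (0 3 13 15)(6 8 14 9) = [3, 1, 2, 13, 4, 5, 8, 7, 14, 6, 10, 11, 12, 15, 9, 0]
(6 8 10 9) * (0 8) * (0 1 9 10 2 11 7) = [8, 9, 11, 3, 4, 5, 1, 0, 2, 6, 10, 7] = (0 8 2 11 7)(1 9 6)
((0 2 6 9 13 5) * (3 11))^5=(0 5 13 9 6 2)(3 11)=[5, 1, 0, 11, 4, 13, 2, 7, 8, 6, 10, 3, 12, 9]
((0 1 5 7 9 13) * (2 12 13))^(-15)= (0 1 5 7 9 2 12 13)= [1, 5, 12, 3, 4, 7, 6, 9, 8, 2, 10, 11, 13, 0]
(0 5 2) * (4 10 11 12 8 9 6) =[5, 1, 0, 3, 10, 2, 4, 7, 9, 6, 11, 12, 8] =(0 5 2)(4 10 11 12 8 9 6)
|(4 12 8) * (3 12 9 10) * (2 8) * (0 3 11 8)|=|(0 3 12 2)(4 9 10 11 8)|=20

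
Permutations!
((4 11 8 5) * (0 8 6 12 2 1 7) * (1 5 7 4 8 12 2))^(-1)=(0 7 8 5 2 6 11 4 1 12)=[7, 12, 6, 3, 1, 2, 11, 8, 5, 9, 10, 4, 0]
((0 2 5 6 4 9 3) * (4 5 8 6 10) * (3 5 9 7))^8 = (0 7 10 9 8)(2 3 4 5 6) = [7, 1, 3, 4, 5, 6, 2, 10, 0, 8, 9]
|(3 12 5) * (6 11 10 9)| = |(3 12 5)(6 11 10 9)| = 12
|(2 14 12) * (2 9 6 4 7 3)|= |(2 14 12 9 6 4 7 3)|= 8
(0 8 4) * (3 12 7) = [8, 1, 2, 12, 0, 5, 6, 3, 4, 9, 10, 11, 7] = (0 8 4)(3 12 7)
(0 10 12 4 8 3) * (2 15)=[10, 1, 15, 0, 8, 5, 6, 7, 3, 9, 12, 11, 4, 13, 14, 2]=(0 10 12 4 8 3)(2 15)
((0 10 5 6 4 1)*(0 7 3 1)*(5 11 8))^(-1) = [4, 3, 2, 7, 6, 8, 5, 1, 11, 9, 0, 10] = (0 4 6 5 8 11 10)(1 3 7)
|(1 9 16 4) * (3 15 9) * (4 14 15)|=12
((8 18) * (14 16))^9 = (8 18)(14 16) = [0, 1, 2, 3, 4, 5, 6, 7, 18, 9, 10, 11, 12, 13, 16, 15, 14, 17, 8]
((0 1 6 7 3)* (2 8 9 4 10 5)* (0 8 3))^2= [6, 7, 8, 9, 5, 3, 0, 1, 4, 10, 2]= (0 6)(1 7)(2 8 4 5 3 9 10)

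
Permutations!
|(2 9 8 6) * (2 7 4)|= 6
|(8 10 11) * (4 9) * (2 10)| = 4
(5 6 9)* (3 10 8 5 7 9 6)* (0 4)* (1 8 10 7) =(10)(0 4)(1 8 5 3 7 9) =[4, 8, 2, 7, 0, 3, 6, 9, 5, 1, 10]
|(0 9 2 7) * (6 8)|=4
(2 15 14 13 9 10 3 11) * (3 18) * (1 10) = (1 10 18 3 11 2 15 14 13 9) = [0, 10, 15, 11, 4, 5, 6, 7, 8, 1, 18, 2, 12, 9, 13, 14, 16, 17, 3]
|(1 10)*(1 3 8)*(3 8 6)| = |(1 10 8)(3 6)| = 6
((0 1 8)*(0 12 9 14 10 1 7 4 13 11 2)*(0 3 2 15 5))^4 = [11, 14, 2, 3, 5, 13, 6, 15, 10, 8, 9, 7, 1, 0, 12, 4] = (0 11 7 15 4 5 13)(1 14 12)(8 10 9)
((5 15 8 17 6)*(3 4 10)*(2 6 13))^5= (2 17 15 6 13 8 5)(3 10 4)= [0, 1, 17, 10, 3, 2, 13, 7, 5, 9, 4, 11, 12, 8, 14, 6, 16, 15]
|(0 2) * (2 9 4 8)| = 5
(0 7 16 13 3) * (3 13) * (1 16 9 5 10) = (0 7 9 5 10 1 16 3) = [7, 16, 2, 0, 4, 10, 6, 9, 8, 5, 1, 11, 12, 13, 14, 15, 3]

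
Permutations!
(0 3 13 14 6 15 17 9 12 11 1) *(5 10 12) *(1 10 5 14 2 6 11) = [3, 0, 6, 13, 4, 5, 15, 7, 8, 14, 12, 10, 1, 2, 11, 17, 16, 9] = (0 3 13 2 6 15 17 9 14 11 10 12 1)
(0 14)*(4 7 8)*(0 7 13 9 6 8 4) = (0 14 7 4 13 9 6 8) = [14, 1, 2, 3, 13, 5, 8, 4, 0, 6, 10, 11, 12, 9, 7]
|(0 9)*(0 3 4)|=4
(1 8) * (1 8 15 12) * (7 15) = (1 7 15 12) = [0, 7, 2, 3, 4, 5, 6, 15, 8, 9, 10, 11, 1, 13, 14, 12]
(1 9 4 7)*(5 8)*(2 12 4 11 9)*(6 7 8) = (1 2 12 4 8 5 6 7)(9 11) = [0, 2, 12, 3, 8, 6, 7, 1, 5, 11, 10, 9, 4]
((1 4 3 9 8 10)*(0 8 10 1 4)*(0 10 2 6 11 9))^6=(2 11)(6 9)=[0, 1, 11, 3, 4, 5, 9, 7, 8, 6, 10, 2]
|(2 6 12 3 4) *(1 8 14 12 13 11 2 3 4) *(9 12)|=|(1 8 14 9 12 4 3)(2 6 13 11)|=28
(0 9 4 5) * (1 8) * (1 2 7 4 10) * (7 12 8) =[9, 7, 12, 3, 5, 0, 6, 4, 2, 10, 1, 11, 8] =(0 9 10 1 7 4 5)(2 12 8)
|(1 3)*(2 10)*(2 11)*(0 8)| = 6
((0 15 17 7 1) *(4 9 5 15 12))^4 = [5, 9, 2, 3, 17, 1, 6, 4, 8, 7, 10, 11, 15, 13, 14, 0, 16, 12] = (0 5 1 9 7 4 17 12 15)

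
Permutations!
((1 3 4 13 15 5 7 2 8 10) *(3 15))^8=(1 15 5 7 2 8 10)(3 13 4)=[0, 15, 8, 13, 3, 7, 6, 2, 10, 9, 1, 11, 12, 4, 14, 5]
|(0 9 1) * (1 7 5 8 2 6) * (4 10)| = |(0 9 7 5 8 2 6 1)(4 10)| = 8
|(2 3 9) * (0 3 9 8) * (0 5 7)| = |(0 3 8 5 7)(2 9)| = 10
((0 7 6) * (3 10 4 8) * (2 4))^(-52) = (0 6 7)(2 3 4 10 8) = [6, 1, 3, 4, 10, 5, 7, 0, 2, 9, 8]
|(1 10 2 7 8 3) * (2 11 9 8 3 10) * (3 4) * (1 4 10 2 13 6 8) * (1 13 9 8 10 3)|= |(1 9 13 6 10 11 8 2 7 3 4)|= 11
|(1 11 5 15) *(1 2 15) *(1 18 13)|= 10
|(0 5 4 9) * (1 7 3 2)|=|(0 5 4 9)(1 7 3 2)|=4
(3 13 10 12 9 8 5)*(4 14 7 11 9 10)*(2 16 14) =(2 16 14 7 11 9 8 5 3 13 4)(10 12) =[0, 1, 16, 13, 2, 3, 6, 11, 5, 8, 12, 9, 10, 4, 7, 15, 14]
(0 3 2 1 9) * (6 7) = (0 3 2 1 9)(6 7) = [3, 9, 1, 2, 4, 5, 7, 6, 8, 0]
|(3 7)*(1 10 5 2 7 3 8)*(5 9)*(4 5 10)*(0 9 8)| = 9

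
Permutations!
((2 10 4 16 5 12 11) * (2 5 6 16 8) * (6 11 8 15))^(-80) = (16) = [0, 1, 2, 3, 4, 5, 6, 7, 8, 9, 10, 11, 12, 13, 14, 15, 16]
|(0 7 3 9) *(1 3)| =5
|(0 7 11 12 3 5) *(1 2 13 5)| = |(0 7 11 12 3 1 2 13 5)| = 9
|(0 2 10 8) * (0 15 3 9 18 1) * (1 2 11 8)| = |(0 11 8 15 3 9 18 2 10 1)| = 10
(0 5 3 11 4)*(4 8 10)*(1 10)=[5, 10, 2, 11, 0, 3, 6, 7, 1, 9, 4, 8]=(0 5 3 11 8 1 10 4)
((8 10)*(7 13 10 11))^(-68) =(7 10 11 13 8) =[0, 1, 2, 3, 4, 5, 6, 10, 7, 9, 11, 13, 12, 8]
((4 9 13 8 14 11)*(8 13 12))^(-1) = (4 11 14 8 12 9) = [0, 1, 2, 3, 11, 5, 6, 7, 12, 4, 10, 14, 9, 13, 8]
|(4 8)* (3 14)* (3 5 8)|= 5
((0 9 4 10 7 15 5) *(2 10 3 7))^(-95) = (0 3 5 4 15 9 7)(2 10) = [3, 1, 10, 5, 15, 4, 6, 0, 8, 7, 2, 11, 12, 13, 14, 9]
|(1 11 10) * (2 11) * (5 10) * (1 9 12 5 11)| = 4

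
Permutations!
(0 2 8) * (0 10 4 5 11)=[2, 1, 8, 3, 5, 11, 6, 7, 10, 9, 4, 0]=(0 2 8 10 4 5 11)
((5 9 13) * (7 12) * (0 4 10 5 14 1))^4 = (0 9)(1 5)(4 13)(10 14) = [9, 5, 2, 3, 13, 1, 6, 7, 8, 0, 14, 11, 12, 4, 10]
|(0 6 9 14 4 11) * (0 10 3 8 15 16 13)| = |(0 6 9 14 4 11 10 3 8 15 16 13)| = 12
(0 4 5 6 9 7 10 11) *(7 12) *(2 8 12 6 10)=(0 4 5 10 11)(2 8 12 7)(6 9)=[4, 1, 8, 3, 5, 10, 9, 2, 12, 6, 11, 0, 7]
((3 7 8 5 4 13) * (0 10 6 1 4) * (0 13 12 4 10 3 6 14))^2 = (0 7 5 6 10)(1 14 3 8 13) = [7, 14, 2, 8, 4, 6, 10, 5, 13, 9, 0, 11, 12, 1, 3]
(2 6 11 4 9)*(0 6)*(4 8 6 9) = (0 9 2)(6 11 8) = [9, 1, 0, 3, 4, 5, 11, 7, 6, 2, 10, 8]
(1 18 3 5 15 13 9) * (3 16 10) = [0, 18, 2, 5, 4, 15, 6, 7, 8, 1, 3, 11, 12, 9, 14, 13, 10, 17, 16] = (1 18 16 10 3 5 15 13 9)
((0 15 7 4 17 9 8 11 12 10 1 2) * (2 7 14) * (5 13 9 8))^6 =[14, 12, 15, 3, 1, 5, 6, 10, 4, 9, 11, 17, 8, 13, 0, 2, 16, 7] =(0 14)(1 12 8 4)(2 15)(7 10 11 17)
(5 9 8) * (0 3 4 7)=[3, 1, 2, 4, 7, 9, 6, 0, 5, 8]=(0 3 4 7)(5 9 8)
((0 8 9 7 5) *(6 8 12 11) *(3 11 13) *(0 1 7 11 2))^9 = (0 2 3 13 12)(6 8 9 11) = [2, 1, 3, 13, 4, 5, 8, 7, 9, 11, 10, 6, 0, 12]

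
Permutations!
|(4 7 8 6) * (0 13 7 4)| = |(0 13 7 8 6)| = 5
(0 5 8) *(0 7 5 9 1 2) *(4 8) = (0 9 1 2)(4 8 7 5) = [9, 2, 0, 3, 8, 4, 6, 5, 7, 1]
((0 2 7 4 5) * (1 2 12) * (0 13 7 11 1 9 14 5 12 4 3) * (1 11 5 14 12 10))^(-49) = [5, 3, 0, 2, 13, 4, 6, 1, 8, 12, 7, 11, 9, 10, 14] = (14)(0 5 4 13 10 7 1 3 2)(9 12)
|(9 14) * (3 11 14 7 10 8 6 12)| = |(3 11 14 9 7 10 8 6 12)| = 9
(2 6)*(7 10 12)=(2 6)(7 10 12)=[0, 1, 6, 3, 4, 5, 2, 10, 8, 9, 12, 11, 7]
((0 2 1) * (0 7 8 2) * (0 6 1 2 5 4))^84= (8)= [0, 1, 2, 3, 4, 5, 6, 7, 8]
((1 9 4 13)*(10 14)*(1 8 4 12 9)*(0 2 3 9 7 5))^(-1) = (0 5 7 12 9 3 2)(4 8 13)(10 14) = [5, 1, 0, 2, 8, 7, 6, 12, 13, 3, 14, 11, 9, 4, 10]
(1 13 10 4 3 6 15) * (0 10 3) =[10, 13, 2, 6, 0, 5, 15, 7, 8, 9, 4, 11, 12, 3, 14, 1] =(0 10 4)(1 13 3 6 15)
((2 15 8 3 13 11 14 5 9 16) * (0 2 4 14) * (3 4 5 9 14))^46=(0 13 4 15)(2 11 3 8)(5 9)(14 16)=[13, 1, 11, 8, 15, 9, 6, 7, 2, 5, 10, 3, 12, 4, 16, 0, 14]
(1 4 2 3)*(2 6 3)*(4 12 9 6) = (1 12 9 6 3) = [0, 12, 2, 1, 4, 5, 3, 7, 8, 6, 10, 11, 9]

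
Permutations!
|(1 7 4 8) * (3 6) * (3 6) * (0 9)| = 4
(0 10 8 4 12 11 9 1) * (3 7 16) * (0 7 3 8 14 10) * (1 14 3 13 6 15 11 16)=(1 7)(3 13 6 15 11 9 14 10)(4 12 16 8)=[0, 7, 2, 13, 12, 5, 15, 1, 4, 14, 3, 9, 16, 6, 10, 11, 8]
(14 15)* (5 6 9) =[0, 1, 2, 3, 4, 6, 9, 7, 8, 5, 10, 11, 12, 13, 15, 14] =(5 6 9)(14 15)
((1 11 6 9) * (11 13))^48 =(1 6 13 9 11) =[0, 6, 2, 3, 4, 5, 13, 7, 8, 11, 10, 1, 12, 9]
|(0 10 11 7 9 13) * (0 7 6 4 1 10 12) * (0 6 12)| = |(1 10 11 12 6 4)(7 9 13)| = 6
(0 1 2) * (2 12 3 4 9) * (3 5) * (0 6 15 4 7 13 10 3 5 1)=(1 12)(2 6 15 4 9)(3 7 13 10)=[0, 12, 6, 7, 9, 5, 15, 13, 8, 2, 3, 11, 1, 10, 14, 4]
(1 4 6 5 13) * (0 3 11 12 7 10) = (0 3 11 12 7 10)(1 4 6 5 13) = [3, 4, 2, 11, 6, 13, 5, 10, 8, 9, 0, 12, 7, 1]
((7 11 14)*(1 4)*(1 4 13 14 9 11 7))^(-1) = (1 14 13)(9 11) = [0, 14, 2, 3, 4, 5, 6, 7, 8, 11, 10, 9, 12, 1, 13]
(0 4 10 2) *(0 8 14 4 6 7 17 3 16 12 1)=(0 6 7 17 3 16 12 1)(2 8 14 4 10)=[6, 0, 8, 16, 10, 5, 7, 17, 14, 9, 2, 11, 1, 13, 4, 15, 12, 3]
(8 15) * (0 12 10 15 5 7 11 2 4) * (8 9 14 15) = (0 12 10 8 5 7 11 2 4)(9 14 15) = [12, 1, 4, 3, 0, 7, 6, 11, 5, 14, 8, 2, 10, 13, 15, 9]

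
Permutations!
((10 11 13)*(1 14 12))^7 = [0, 14, 2, 3, 4, 5, 6, 7, 8, 9, 11, 13, 1, 10, 12] = (1 14 12)(10 11 13)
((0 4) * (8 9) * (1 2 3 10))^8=(10)=[0, 1, 2, 3, 4, 5, 6, 7, 8, 9, 10]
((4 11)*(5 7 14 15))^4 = (15) = [0, 1, 2, 3, 4, 5, 6, 7, 8, 9, 10, 11, 12, 13, 14, 15]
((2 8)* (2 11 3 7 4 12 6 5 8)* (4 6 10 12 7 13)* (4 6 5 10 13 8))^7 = (3 8 11)(4 7 5)(6 13 12 10) = [0, 1, 2, 8, 7, 4, 13, 5, 11, 9, 6, 3, 10, 12]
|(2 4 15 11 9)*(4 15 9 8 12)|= |(2 15 11 8 12 4 9)|= 7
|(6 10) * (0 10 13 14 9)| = 6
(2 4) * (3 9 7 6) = [0, 1, 4, 9, 2, 5, 3, 6, 8, 7] = (2 4)(3 9 7 6)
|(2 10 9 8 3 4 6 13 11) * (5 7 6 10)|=|(2 5 7 6 13 11)(3 4 10 9 8)|=30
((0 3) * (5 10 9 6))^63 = (0 3)(5 6 9 10) = [3, 1, 2, 0, 4, 6, 9, 7, 8, 10, 5]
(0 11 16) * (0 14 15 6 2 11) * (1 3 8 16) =(1 3 8 16 14 15 6 2 11) =[0, 3, 11, 8, 4, 5, 2, 7, 16, 9, 10, 1, 12, 13, 15, 6, 14]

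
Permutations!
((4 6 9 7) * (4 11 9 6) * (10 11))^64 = (11) = [0, 1, 2, 3, 4, 5, 6, 7, 8, 9, 10, 11]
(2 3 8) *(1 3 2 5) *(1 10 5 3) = (3 8)(5 10) = [0, 1, 2, 8, 4, 10, 6, 7, 3, 9, 5]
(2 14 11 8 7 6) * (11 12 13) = [0, 1, 14, 3, 4, 5, 2, 6, 7, 9, 10, 8, 13, 11, 12] = (2 14 12 13 11 8 7 6)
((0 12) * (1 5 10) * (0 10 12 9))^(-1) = (0 9)(1 10 12 5) = [9, 10, 2, 3, 4, 1, 6, 7, 8, 0, 12, 11, 5]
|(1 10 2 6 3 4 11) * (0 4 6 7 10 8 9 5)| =|(0 4 11 1 8 9 5)(2 7 10)(3 6)| =42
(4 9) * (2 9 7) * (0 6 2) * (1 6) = (0 1 6 2 9 4 7) = [1, 6, 9, 3, 7, 5, 2, 0, 8, 4]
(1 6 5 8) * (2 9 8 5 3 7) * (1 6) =(2 9 8 6 3 7) =[0, 1, 9, 7, 4, 5, 3, 2, 6, 8]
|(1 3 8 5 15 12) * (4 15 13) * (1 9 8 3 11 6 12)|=10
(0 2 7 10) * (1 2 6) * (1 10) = (0 6 10)(1 2 7) = [6, 2, 7, 3, 4, 5, 10, 1, 8, 9, 0]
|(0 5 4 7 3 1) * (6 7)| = 7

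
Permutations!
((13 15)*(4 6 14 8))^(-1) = (4 8 14 6)(13 15) = [0, 1, 2, 3, 8, 5, 4, 7, 14, 9, 10, 11, 12, 15, 6, 13]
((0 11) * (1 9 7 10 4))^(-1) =(0 11)(1 4 10 7 9) =[11, 4, 2, 3, 10, 5, 6, 9, 8, 1, 7, 0]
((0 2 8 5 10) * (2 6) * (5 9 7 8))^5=(10)(7 9 8)=[0, 1, 2, 3, 4, 5, 6, 9, 7, 8, 10]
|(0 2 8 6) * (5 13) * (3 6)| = 10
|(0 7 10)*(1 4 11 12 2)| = |(0 7 10)(1 4 11 12 2)| = 15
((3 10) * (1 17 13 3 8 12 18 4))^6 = (1 12 3)(4 8 13)(10 17 18) = [0, 12, 2, 1, 8, 5, 6, 7, 13, 9, 17, 11, 3, 4, 14, 15, 16, 18, 10]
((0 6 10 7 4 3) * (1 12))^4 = [4, 1, 2, 7, 10, 5, 3, 6, 8, 9, 0, 11, 12] = (12)(0 4 10)(3 7 6)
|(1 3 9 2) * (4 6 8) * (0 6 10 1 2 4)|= |(0 6 8)(1 3 9 4 10)|= 15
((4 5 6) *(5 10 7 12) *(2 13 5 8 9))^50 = (13) = [0, 1, 2, 3, 4, 5, 6, 7, 8, 9, 10, 11, 12, 13]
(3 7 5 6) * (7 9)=(3 9 7 5 6)=[0, 1, 2, 9, 4, 6, 3, 5, 8, 7]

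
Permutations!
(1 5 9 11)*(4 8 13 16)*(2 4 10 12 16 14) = (1 5 9 11)(2 4 8 13 14)(10 12 16) = [0, 5, 4, 3, 8, 9, 6, 7, 13, 11, 12, 1, 16, 14, 2, 15, 10]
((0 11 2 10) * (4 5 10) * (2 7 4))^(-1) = (0 10 5 4 7 11) = [10, 1, 2, 3, 7, 4, 6, 11, 8, 9, 5, 0]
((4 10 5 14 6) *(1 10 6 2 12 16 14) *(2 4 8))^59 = (1 5 10)(2 14 8 16 6 12 4) = [0, 5, 14, 3, 2, 10, 12, 7, 16, 9, 1, 11, 4, 13, 8, 15, 6]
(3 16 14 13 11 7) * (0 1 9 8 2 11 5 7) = [1, 9, 11, 16, 4, 7, 6, 3, 2, 8, 10, 0, 12, 5, 13, 15, 14] = (0 1 9 8 2 11)(3 16 14 13 5 7)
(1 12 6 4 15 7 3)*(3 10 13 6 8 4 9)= (1 12 8 4 15 7 10 13 6 9 3)= [0, 12, 2, 1, 15, 5, 9, 10, 4, 3, 13, 11, 8, 6, 14, 7]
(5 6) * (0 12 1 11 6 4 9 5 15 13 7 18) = (0 12 1 11 6 15 13 7 18)(4 9 5) = [12, 11, 2, 3, 9, 4, 15, 18, 8, 5, 10, 6, 1, 7, 14, 13, 16, 17, 0]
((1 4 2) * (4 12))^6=[0, 4, 12, 3, 1, 5, 6, 7, 8, 9, 10, 11, 2]=(1 4)(2 12)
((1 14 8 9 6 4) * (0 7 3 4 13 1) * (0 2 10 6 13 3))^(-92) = (1 9 14 13 8)(2 3 10 4 6) = [0, 9, 3, 10, 6, 5, 2, 7, 1, 14, 4, 11, 12, 8, 13]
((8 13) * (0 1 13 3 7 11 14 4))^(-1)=(0 4 14 11 7 3 8 13 1)=[4, 0, 2, 8, 14, 5, 6, 3, 13, 9, 10, 7, 12, 1, 11]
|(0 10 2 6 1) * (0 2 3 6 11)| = |(0 10 3 6 1 2 11)| = 7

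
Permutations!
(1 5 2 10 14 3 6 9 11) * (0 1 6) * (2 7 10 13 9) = (0 1 5 7 10 14 3)(2 13 9 11 6) = [1, 5, 13, 0, 4, 7, 2, 10, 8, 11, 14, 6, 12, 9, 3]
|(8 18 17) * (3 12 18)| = 5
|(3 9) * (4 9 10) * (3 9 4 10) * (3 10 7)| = 3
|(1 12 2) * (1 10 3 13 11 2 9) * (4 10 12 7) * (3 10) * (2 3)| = |(1 7 4 2 12 9)(3 13 11)| = 6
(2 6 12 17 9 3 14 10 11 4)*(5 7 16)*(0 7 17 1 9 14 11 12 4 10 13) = (0 7 16 5 17 14 13)(1 9 3 11 10 12)(2 6 4) = [7, 9, 6, 11, 2, 17, 4, 16, 8, 3, 12, 10, 1, 0, 13, 15, 5, 14]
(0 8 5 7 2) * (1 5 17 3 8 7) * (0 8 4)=(0 7 2 8 17 3 4)(1 5)=[7, 5, 8, 4, 0, 1, 6, 2, 17, 9, 10, 11, 12, 13, 14, 15, 16, 3]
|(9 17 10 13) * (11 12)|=4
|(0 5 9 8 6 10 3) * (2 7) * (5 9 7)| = |(0 9 8 6 10 3)(2 5 7)| = 6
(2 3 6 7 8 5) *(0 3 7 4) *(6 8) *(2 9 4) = (0 3 8 5 9 4)(2 7 6) = [3, 1, 7, 8, 0, 9, 2, 6, 5, 4]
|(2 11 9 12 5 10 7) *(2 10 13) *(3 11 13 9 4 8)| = 12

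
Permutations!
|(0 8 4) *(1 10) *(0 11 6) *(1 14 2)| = |(0 8 4 11 6)(1 10 14 2)| = 20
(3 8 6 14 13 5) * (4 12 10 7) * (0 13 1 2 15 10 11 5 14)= (0 13 14 1 2 15 10 7 4 12 11 5 3 8 6)= [13, 2, 15, 8, 12, 3, 0, 4, 6, 9, 7, 5, 11, 14, 1, 10]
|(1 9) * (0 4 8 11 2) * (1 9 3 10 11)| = 8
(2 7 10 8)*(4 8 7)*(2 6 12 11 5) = (2 4 8 6 12 11 5)(7 10) = [0, 1, 4, 3, 8, 2, 12, 10, 6, 9, 7, 5, 11]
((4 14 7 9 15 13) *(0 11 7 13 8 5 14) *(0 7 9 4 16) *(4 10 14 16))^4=(0 8 11 5 9 16 15)(4 13 14 10 7)=[8, 1, 2, 3, 13, 9, 6, 4, 11, 16, 7, 5, 12, 14, 10, 0, 15]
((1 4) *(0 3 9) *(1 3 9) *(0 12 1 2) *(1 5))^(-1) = (0 2 3 4 1 5 12 9) = [2, 5, 3, 4, 1, 12, 6, 7, 8, 0, 10, 11, 9]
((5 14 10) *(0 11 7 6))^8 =(5 10 14) =[0, 1, 2, 3, 4, 10, 6, 7, 8, 9, 14, 11, 12, 13, 5]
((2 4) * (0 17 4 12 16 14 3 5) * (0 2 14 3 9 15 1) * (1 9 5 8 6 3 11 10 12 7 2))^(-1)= (0 1 5 14 4 17)(2 7)(3 6 8)(9 15)(10 11 16 12)= [1, 5, 7, 6, 17, 14, 8, 2, 3, 15, 11, 16, 10, 13, 4, 9, 12, 0]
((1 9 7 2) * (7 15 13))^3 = (1 13)(2 15)(7 9) = [0, 13, 15, 3, 4, 5, 6, 9, 8, 7, 10, 11, 12, 1, 14, 2]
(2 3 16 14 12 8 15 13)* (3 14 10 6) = (2 14 12 8 15 13)(3 16 10 6) = [0, 1, 14, 16, 4, 5, 3, 7, 15, 9, 6, 11, 8, 2, 12, 13, 10]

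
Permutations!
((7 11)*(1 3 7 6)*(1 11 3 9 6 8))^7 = (1 6 8 9 11)(3 7) = [0, 6, 2, 7, 4, 5, 8, 3, 9, 11, 10, 1]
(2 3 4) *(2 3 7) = (2 7)(3 4) = [0, 1, 7, 4, 3, 5, 6, 2]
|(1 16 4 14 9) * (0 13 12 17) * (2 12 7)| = |(0 13 7 2 12 17)(1 16 4 14 9)| = 30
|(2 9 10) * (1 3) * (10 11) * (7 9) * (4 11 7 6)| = 10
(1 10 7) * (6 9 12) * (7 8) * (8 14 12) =[0, 10, 2, 3, 4, 5, 9, 1, 7, 8, 14, 11, 6, 13, 12] =(1 10 14 12 6 9 8 7)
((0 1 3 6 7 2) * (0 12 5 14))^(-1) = (0 14 5 12 2 7 6 3 1) = [14, 0, 7, 1, 4, 12, 3, 6, 8, 9, 10, 11, 2, 13, 5]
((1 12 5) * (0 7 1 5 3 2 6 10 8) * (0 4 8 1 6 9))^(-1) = [9, 10, 3, 12, 8, 5, 7, 0, 4, 2, 6, 11, 1] = (0 9 2 3 12 1 10 6 7)(4 8)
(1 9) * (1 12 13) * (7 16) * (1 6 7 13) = [0, 9, 2, 3, 4, 5, 7, 16, 8, 12, 10, 11, 1, 6, 14, 15, 13] = (1 9 12)(6 7 16 13)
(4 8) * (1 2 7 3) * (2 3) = (1 3)(2 7)(4 8) = [0, 3, 7, 1, 8, 5, 6, 2, 4]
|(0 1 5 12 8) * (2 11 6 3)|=|(0 1 5 12 8)(2 11 6 3)|=20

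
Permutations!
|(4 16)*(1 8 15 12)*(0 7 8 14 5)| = |(0 7 8 15 12 1 14 5)(4 16)| = 8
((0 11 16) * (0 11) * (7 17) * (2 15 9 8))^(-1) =(2 8 9 15)(7 17)(11 16) =[0, 1, 8, 3, 4, 5, 6, 17, 9, 15, 10, 16, 12, 13, 14, 2, 11, 7]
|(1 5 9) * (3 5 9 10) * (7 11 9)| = 12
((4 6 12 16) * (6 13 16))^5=(4 16 13)(6 12)=[0, 1, 2, 3, 16, 5, 12, 7, 8, 9, 10, 11, 6, 4, 14, 15, 13]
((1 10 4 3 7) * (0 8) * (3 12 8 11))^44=(0 8 12 4 10 1 7 3 11)=[8, 7, 2, 11, 10, 5, 6, 3, 12, 9, 1, 0, 4]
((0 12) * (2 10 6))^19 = (0 12)(2 10 6) = [12, 1, 10, 3, 4, 5, 2, 7, 8, 9, 6, 11, 0]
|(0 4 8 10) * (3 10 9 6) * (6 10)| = |(0 4 8 9 10)(3 6)| = 10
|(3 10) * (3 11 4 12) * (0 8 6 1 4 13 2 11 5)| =9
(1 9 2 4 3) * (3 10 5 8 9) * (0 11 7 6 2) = [11, 3, 4, 1, 10, 8, 2, 6, 9, 0, 5, 7] = (0 11 7 6 2 4 10 5 8 9)(1 3)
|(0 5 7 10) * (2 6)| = |(0 5 7 10)(2 6)| = 4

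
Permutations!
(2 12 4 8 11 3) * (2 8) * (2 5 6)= (2 12 4 5 6)(3 8 11)= [0, 1, 12, 8, 5, 6, 2, 7, 11, 9, 10, 3, 4]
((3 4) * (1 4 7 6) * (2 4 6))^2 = [0, 1, 3, 2, 7, 5, 6, 4] = (2 3)(4 7)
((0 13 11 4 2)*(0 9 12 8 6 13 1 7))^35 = [7, 0, 8, 3, 12, 5, 4, 1, 11, 6, 10, 9, 13, 2] = (0 7 1)(2 8 11 9 6 4 12 13)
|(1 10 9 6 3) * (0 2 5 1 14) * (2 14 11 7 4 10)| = 42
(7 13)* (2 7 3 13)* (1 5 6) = [0, 5, 7, 13, 4, 6, 1, 2, 8, 9, 10, 11, 12, 3] = (1 5 6)(2 7)(3 13)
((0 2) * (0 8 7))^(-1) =[7, 1, 0, 3, 4, 5, 6, 8, 2] =(0 7 8 2)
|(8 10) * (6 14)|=2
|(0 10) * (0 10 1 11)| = 3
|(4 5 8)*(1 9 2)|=|(1 9 2)(4 5 8)|=3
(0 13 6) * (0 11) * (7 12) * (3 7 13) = (0 3 7 12 13 6 11) = [3, 1, 2, 7, 4, 5, 11, 12, 8, 9, 10, 0, 13, 6]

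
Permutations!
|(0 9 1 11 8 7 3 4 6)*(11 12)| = |(0 9 1 12 11 8 7 3 4 6)| = 10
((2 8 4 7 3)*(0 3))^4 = (0 4 2)(3 7 8) = [4, 1, 0, 7, 2, 5, 6, 8, 3]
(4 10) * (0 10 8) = (0 10 4 8) = [10, 1, 2, 3, 8, 5, 6, 7, 0, 9, 4]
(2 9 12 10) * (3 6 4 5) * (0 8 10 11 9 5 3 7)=[8, 1, 5, 6, 3, 7, 4, 0, 10, 12, 2, 9, 11]=(0 8 10 2 5 7)(3 6 4)(9 12 11)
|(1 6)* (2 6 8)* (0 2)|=5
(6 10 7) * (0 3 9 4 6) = (0 3 9 4 6 10 7) = [3, 1, 2, 9, 6, 5, 10, 0, 8, 4, 7]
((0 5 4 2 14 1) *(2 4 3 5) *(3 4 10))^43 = (0 1 14 2)(3 10 4 5) = [1, 14, 0, 10, 5, 3, 6, 7, 8, 9, 4, 11, 12, 13, 2]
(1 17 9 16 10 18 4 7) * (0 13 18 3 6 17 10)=(0 13 18 4 7 1 10 3 6 17 9 16)=[13, 10, 2, 6, 7, 5, 17, 1, 8, 16, 3, 11, 12, 18, 14, 15, 0, 9, 4]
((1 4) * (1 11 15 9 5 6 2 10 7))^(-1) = [0, 7, 6, 3, 1, 9, 5, 10, 8, 15, 2, 4, 12, 13, 14, 11] = (1 7 10 2 6 5 9 15 11 4)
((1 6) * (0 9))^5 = [9, 6, 2, 3, 4, 5, 1, 7, 8, 0] = (0 9)(1 6)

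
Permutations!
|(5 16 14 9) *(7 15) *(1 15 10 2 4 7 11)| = |(1 15 11)(2 4 7 10)(5 16 14 9)| = 12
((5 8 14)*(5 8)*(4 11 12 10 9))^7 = (4 12 9 11 10)(8 14) = [0, 1, 2, 3, 12, 5, 6, 7, 14, 11, 4, 10, 9, 13, 8]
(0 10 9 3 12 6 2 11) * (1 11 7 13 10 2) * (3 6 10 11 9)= [2, 9, 7, 12, 4, 5, 1, 13, 8, 6, 3, 0, 10, 11]= (0 2 7 13 11)(1 9 6)(3 12 10)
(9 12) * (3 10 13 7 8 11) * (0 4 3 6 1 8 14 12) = [4, 8, 2, 10, 3, 5, 1, 14, 11, 0, 13, 6, 9, 7, 12] = (0 4 3 10 13 7 14 12 9)(1 8 11 6)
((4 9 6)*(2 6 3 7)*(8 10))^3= [0, 1, 9, 6, 7, 5, 3, 4, 10, 2, 8]= (2 9)(3 6)(4 7)(8 10)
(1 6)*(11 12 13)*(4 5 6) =(1 4 5 6)(11 12 13) =[0, 4, 2, 3, 5, 6, 1, 7, 8, 9, 10, 12, 13, 11]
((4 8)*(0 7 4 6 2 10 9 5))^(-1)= (0 5 9 10 2 6 8 4 7)= [5, 1, 6, 3, 7, 9, 8, 0, 4, 10, 2]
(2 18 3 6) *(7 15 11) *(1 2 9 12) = (1 2 18 3 6 9 12)(7 15 11) = [0, 2, 18, 6, 4, 5, 9, 15, 8, 12, 10, 7, 1, 13, 14, 11, 16, 17, 3]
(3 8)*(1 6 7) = (1 6 7)(3 8) = [0, 6, 2, 8, 4, 5, 7, 1, 3]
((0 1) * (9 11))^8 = [0, 1, 2, 3, 4, 5, 6, 7, 8, 9, 10, 11] = (11)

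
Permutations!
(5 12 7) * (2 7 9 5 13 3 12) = [0, 1, 7, 12, 4, 2, 6, 13, 8, 5, 10, 11, 9, 3] = (2 7 13 3 12 9 5)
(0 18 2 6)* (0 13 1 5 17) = [18, 5, 6, 3, 4, 17, 13, 7, 8, 9, 10, 11, 12, 1, 14, 15, 16, 0, 2] = (0 18 2 6 13 1 5 17)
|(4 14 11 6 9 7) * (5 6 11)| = |(4 14 5 6 9 7)| = 6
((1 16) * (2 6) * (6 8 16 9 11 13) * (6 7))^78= [0, 2, 13, 3, 4, 5, 11, 9, 7, 8, 10, 16, 12, 1, 14, 15, 6]= (1 2 13)(6 11 16)(7 9 8)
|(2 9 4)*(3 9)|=4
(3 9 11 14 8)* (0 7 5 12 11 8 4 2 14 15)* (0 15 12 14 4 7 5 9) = (15)(0 5 14 7 9 8 3)(2 4)(11 12) = [5, 1, 4, 0, 2, 14, 6, 9, 3, 8, 10, 12, 11, 13, 7, 15]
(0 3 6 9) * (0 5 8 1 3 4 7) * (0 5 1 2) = [4, 3, 0, 6, 7, 8, 9, 5, 2, 1] = (0 4 7 5 8 2)(1 3 6 9)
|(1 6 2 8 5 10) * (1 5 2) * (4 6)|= |(1 4 6)(2 8)(5 10)|= 6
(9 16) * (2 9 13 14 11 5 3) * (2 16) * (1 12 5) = (1 12 5 3 16 13 14 11)(2 9) = [0, 12, 9, 16, 4, 3, 6, 7, 8, 2, 10, 1, 5, 14, 11, 15, 13]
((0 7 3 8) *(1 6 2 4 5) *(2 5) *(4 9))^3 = (9)(0 8 3 7) = [8, 1, 2, 7, 4, 5, 6, 0, 3, 9]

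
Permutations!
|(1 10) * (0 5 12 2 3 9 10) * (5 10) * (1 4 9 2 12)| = |(12)(0 10 4 9 5 1)(2 3)| = 6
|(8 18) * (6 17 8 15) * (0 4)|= 10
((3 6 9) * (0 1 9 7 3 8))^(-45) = (0 8 9 1) = [8, 0, 2, 3, 4, 5, 6, 7, 9, 1]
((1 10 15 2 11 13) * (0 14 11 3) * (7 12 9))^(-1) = (0 3 2 15 10 1 13 11 14)(7 9 12) = [3, 13, 15, 2, 4, 5, 6, 9, 8, 12, 1, 14, 7, 11, 0, 10]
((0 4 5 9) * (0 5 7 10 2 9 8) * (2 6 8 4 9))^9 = (0 9 5 4 7 10 6 8) = [9, 1, 2, 3, 7, 4, 8, 10, 0, 5, 6]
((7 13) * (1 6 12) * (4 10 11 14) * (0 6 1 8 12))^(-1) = (0 6)(4 14 11 10)(7 13)(8 12) = [6, 1, 2, 3, 14, 5, 0, 13, 12, 9, 4, 10, 8, 7, 11]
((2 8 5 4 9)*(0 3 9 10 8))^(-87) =(0 3 9 2)(4 10 8 5) =[3, 1, 0, 9, 10, 4, 6, 7, 5, 2, 8]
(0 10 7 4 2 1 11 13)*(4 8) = (0 10 7 8 4 2 1 11 13) = [10, 11, 1, 3, 2, 5, 6, 8, 4, 9, 7, 13, 12, 0]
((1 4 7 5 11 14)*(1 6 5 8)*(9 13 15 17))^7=(1 8 7 4)(5 6 14 11)(9 17 15 13)=[0, 8, 2, 3, 1, 6, 14, 4, 7, 17, 10, 5, 12, 9, 11, 13, 16, 15]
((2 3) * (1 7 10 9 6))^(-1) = (1 6 9 10 7)(2 3) = [0, 6, 3, 2, 4, 5, 9, 1, 8, 10, 7]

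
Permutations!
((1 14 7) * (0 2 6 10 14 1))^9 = (0 10)(2 14)(6 7) = [10, 1, 14, 3, 4, 5, 7, 6, 8, 9, 0, 11, 12, 13, 2]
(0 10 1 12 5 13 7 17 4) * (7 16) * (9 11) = (0 10 1 12 5 13 16 7 17 4)(9 11) = [10, 12, 2, 3, 0, 13, 6, 17, 8, 11, 1, 9, 5, 16, 14, 15, 7, 4]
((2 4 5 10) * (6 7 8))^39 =(2 10 5 4) =[0, 1, 10, 3, 2, 4, 6, 7, 8, 9, 5]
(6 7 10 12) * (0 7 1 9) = (0 7 10 12 6 1 9) = [7, 9, 2, 3, 4, 5, 1, 10, 8, 0, 12, 11, 6]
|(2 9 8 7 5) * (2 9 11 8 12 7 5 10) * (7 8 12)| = |(2 11 12 8 5 9 7 10)| = 8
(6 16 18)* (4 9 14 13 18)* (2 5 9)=(2 5 9 14 13 18 6 16 4)=[0, 1, 5, 3, 2, 9, 16, 7, 8, 14, 10, 11, 12, 18, 13, 15, 4, 17, 6]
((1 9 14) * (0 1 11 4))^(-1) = [4, 0, 2, 3, 11, 5, 6, 7, 8, 1, 10, 14, 12, 13, 9] = (0 4 11 14 9 1)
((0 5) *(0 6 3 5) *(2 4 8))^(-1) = [0, 1, 8, 6, 2, 3, 5, 7, 4] = (2 8 4)(3 6 5)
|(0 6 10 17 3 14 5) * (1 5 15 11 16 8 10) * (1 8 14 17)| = |(0 6 8 10 1 5)(3 17)(11 16 14 15)| = 12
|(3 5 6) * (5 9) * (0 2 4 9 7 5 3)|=8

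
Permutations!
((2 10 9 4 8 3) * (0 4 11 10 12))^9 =[3, 1, 4, 0, 2, 5, 6, 7, 12, 9, 10, 11, 8] =(0 3)(2 4)(8 12)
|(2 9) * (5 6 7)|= 6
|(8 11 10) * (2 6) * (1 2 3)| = |(1 2 6 3)(8 11 10)| = 12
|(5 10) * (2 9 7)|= 6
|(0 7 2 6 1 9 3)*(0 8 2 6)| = |(0 7 6 1 9 3 8 2)| = 8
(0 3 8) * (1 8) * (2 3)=(0 2 3 1 8)=[2, 8, 3, 1, 4, 5, 6, 7, 0]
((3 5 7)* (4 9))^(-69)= (4 9)= [0, 1, 2, 3, 9, 5, 6, 7, 8, 4]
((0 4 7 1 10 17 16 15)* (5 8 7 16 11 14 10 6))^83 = (0 15 16 4)(1 8 6 7 5)(10 14 11 17) = [15, 8, 2, 3, 0, 1, 7, 5, 6, 9, 14, 17, 12, 13, 11, 16, 4, 10]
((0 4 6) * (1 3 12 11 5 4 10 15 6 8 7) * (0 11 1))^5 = [5, 12, 2, 1, 15, 10, 7, 11, 6, 9, 4, 0, 3, 13, 14, 8] = (0 5 10 4 15 8 6 7 11)(1 12 3)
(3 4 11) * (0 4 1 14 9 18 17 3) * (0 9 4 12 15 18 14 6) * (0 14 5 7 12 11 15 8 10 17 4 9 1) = [11, 6, 2, 0, 15, 7, 14, 12, 10, 5, 17, 1, 8, 13, 9, 18, 16, 3, 4] = (0 11 1 6 14 9 5 7 12 8 10 17 3)(4 15 18)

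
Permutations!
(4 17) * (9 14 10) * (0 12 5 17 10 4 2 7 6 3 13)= (0 12 5 17 2 7 6 3 13)(4 10 9 14)= [12, 1, 7, 13, 10, 17, 3, 6, 8, 14, 9, 11, 5, 0, 4, 15, 16, 2]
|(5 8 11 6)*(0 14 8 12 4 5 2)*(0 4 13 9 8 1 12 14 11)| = |(0 11 6 2 4 5 14 1 12 13 9 8)| = 12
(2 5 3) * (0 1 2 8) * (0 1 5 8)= (0 5 3)(1 2 8)= [5, 2, 8, 0, 4, 3, 6, 7, 1]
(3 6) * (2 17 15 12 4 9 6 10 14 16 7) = [0, 1, 17, 10, 9, 5, 3, 2, 8, 6, 14, 11, 4, 13, 16, 12, 7, 15] = (2 17 15 12 4 9 6 3 10 14 16 7)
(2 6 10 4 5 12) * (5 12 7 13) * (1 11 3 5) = [0, 11, 6, 5, 12, 7, 10, 13, 8, 9, 4, 3, 2, 1] = (1 11 3 5 7 13)(2 6 10 4 12)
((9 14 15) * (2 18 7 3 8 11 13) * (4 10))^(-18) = (2 3 13 7 11 18 8) = [0, 1, 3, 13, 4, 5, 6, 11, 2, 9, 10, 18, 12, 7, 14, 15, 16, 17, 8]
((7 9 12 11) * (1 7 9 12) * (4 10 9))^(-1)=(1 9 10 4 11 12 7)=[0, 9, 2, 3, 11, 5, 6, 1, 8, 10, 4, 12, 7]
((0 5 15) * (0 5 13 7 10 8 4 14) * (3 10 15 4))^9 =(0 7 5 14 13 15 4) =[7, 1, 2, 3, 0, 14, 6, 5, 8, 9, 10, 11, 12, 15, 13, 4]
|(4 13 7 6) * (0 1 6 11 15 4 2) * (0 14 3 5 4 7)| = |(0 1 6 2 14 3 5 4 13)(7 11 15)| = 9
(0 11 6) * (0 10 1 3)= (0 11 6 10 1 3)= [11, 3, 2, 0, 4, 5, 10, 7, 8, 9, 1, 6]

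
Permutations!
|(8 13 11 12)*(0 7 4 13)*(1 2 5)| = 21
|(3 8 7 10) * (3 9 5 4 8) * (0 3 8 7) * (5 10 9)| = |(0 3 8)(4 7 9 10 5)| = 15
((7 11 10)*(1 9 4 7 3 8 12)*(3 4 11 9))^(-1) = (1 12 8 3)(4 10 11 9 7) = [0, 12, 2, 1, 10, 5, 6, 4, 3, 7, 11, 9, 8]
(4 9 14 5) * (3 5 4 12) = (3 5 12)(4 9 14) = [0, 1, 2, 5, 9, 12, 6, 7, 8, 14, 10, 11, 3, 13, 4]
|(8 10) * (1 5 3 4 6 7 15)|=|(1 5 3 4 6 7 15)(8 10)|=14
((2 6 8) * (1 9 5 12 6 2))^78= (12)= [0, 1, 2, 3, 4, 5, 6, 7, 8, 9, 10, 11, 12]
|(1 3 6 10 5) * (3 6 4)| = 4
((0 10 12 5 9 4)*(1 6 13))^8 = [12, 13, 2, 3, 10, 4, 1, 7, 8, 0, 5, 11, 9, 6] = (0 12 9)(1 13 6)(4 10 5)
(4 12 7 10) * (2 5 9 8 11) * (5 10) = (2 10 4 12 7 5 9 8 11) = [0, 1, 10, 3, 12, 9, 6, 5, 11, 8, 4, 2, 7]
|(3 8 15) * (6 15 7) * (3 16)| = 6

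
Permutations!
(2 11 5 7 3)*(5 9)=(2 11 9 5 7 3)=[0, 1, 11, 2, 4, 7, 6, 3, 8, 5, 10, 9]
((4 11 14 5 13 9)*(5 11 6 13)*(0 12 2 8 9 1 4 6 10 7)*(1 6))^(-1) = (0 7 10 4 1 9 8 2 12)(6 13)(11 14) = [7, 9, 12, 3, 1, 5, 13, 10, 2, 8, 4, 14, 0, 6, 11]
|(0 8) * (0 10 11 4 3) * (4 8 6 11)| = 7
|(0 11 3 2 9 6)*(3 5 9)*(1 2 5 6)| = 15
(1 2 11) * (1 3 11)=(1 2)(3 11)=[0, 2, 1, 11, 4, 5, 6, 7, 8, 9, 10, 3]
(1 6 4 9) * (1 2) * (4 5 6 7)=(1 7 4 9 2)(5 6)=[0, 7, 1, 3, 9, 6, 5, 4, 8, 2]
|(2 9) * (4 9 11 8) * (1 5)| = |(1 5)(2 11 8 4 9)| = 10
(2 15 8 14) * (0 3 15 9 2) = (0 3 15 8 14)(2 9) = [3, 1, 9, 15, 4, 5, 6, 7, 14, 2, 10, 11, 12, 13, 0, 8]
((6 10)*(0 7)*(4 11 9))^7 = (0 7)(4 11 9)(6 10) = [7, 1, 2, 3, 11, 5, 10, 0, 8, 4, 6, 9]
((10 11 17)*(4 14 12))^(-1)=(4 12 14)(10 17 11)=[0, 1, 2, 3, 12, 5, 6, 7, 8, 9, 17, 10, 14, 13, 4, 15, 16, 11]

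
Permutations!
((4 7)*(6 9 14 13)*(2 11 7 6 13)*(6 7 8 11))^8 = (14) = [0, 1, 2, 3, 4, 5, 6, 7, 8, 9, 10, 11, 12, 13, 14]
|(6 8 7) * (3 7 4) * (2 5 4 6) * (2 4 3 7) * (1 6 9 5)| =14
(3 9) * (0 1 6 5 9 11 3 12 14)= (0 1 6 5 9 12 14)(3 11)= [1, 6, 2, 11, 4, 9, 5, 7, 8, 12, 10, 3, 14, 13, 0]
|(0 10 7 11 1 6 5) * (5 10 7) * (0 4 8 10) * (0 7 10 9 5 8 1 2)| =11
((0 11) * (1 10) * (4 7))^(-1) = (0 11)(1 10)(4 7) = [11, 10, 2, 3, 7, 5, 6, 4, 8, 9, 1, 0]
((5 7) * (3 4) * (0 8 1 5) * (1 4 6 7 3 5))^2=(0 4 3 7 8 5 6)=[4, 1, 2, 7, 3, 6, 0, 8, 5]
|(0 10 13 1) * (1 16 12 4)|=7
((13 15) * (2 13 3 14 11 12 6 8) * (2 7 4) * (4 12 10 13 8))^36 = (15) = [0, 1, 2, 3, 4, 5, 6, 7, 8, 9, 10, 11, 12, 13, 14, 15]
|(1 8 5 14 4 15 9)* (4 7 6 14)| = 6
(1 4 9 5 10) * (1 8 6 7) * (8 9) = (1 4 8 6 7)(5 10 9) = [0, 4, 2, 3, 8, 10, 7, 1, 6, 5, 9]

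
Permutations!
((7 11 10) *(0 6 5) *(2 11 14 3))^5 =[5, 1, 3, 14, 4, 6, 0, 10, 8, 9, 11, 2, 12, 13, 7] =(0 5 6)(2 3 14 7 10 11)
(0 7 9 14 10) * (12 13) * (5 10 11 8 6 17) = [7, 1, 2, 3, 4, 10, 17, 9, 6, 14, 0, 8, 13, 12, 11, 15, 16, 5] = (0 7 9 14 11 8 6 17 5 10)(12 13)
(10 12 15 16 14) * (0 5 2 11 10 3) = [5, 1, 11, 0, 4, 2, 6, 7, 8, 9, 12, 10, 15, 13, 3, 16, 14] = (0 5 2 11 10 12 15 16 14 3)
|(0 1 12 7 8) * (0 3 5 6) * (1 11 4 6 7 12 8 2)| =12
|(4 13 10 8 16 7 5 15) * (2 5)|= 9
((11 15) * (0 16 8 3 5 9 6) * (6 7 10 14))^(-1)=(0 6 14 10 7 9 5 3 8 16)(11 15)=[6, 1, 2, 8, 4, 3, 14, 9, 16, 5, 7, 15, 12, 13, 10, 11, 0]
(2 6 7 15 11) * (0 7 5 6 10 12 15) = (0 7)(2 10 12 15 11)(5 6) = [7, 1, 10, 3, 4, 6, 5, 0, 8, 9, 12, 2, 15, 13, 14, 11]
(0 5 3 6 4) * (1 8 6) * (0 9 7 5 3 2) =(0 3 1 8 6 4 9 7 5 2) =[3, 8, 0, 1, 9, 2, 4, 5, 6, 7]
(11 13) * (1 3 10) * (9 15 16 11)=[0, 3, 2, 10, 4, 5, 6, 7, 8, 15, 1, 13, 12, 9, 14, 16, 11]=(1 3 10)(9 15 16 11 13)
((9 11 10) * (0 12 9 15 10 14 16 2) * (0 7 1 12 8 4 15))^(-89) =(0 8 4 15 10)(1 7 2 16 14 11 9 12) =[8, 7, 16, 3, 15, 5, 6, 2, 4, 12, 0, 9, 1, 13, 11, 10, 14]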